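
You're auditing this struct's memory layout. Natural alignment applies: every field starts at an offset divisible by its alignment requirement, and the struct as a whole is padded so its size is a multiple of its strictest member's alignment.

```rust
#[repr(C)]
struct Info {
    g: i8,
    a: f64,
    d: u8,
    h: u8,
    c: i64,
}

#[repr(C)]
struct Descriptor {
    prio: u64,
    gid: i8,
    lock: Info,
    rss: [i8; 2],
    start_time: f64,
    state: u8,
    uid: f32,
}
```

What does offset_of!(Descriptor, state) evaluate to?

Info: g at 0 (size 1, align 1) → ends 1; pad 7 to align 8 for a; a at 8 (size 8, align 8) → ends 16; d at 16 (size 1, align 1) → ends 17; h at 17 (size 1, align 1) → ends 18; pad 6 to align 8 for c; c at 24 (size 8, align 8) → ends 32; total 32 bytes, alignment 8
prio at 0 (size 8, align 8) → ends 8
gid at 8 (size 1, align 1) → ends 9
pad 7 to align 8 for lock
lock at 16 (size 32, align 8) → ends 48
rss at 48 (size 2, align 1) → ends 50
pad 6 to align 8 for start_time
start_time at 56 (size 8, align 8) → ends 64
state at 64 (size 1, align 1) → ends 65

64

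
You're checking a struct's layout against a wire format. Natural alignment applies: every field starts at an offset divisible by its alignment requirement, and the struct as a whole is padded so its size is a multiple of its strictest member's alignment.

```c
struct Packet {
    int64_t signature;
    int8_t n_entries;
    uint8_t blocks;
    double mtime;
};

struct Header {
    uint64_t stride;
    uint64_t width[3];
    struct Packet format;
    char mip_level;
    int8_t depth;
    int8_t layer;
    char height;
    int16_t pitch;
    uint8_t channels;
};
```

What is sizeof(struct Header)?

Packet: signature at 0 (size 8, align 8) → ends 8; n_entries at 8 (size 1, align 1) → ends 9; blocks at 9 (size 1, align 1) → ends 10; pad 6 to align 8 for mtime; mtime at 16 (size 8, align 8) → ends 24; total 24 bytes, alignment 8
stride at 0 (size 8, align 8) → ends 8
width at 8 (size 24, align 8) → ends 32
format at 32 (size 24, align 8) → ends 56
mip_level at 56 (size 1, align 1) → ends 57
depth at 57 (size 1, align 1) → ends 58
layer at 58 (size 1, align 1) → ends 59
height at 59 (size 1, align 1) → ends 60
pitch at 60 (size 2, align 2) → ends 62
channels at 62 (size 1, align 1) → ends 63
tail pad 1 to reach multiple of 8
total 64 bytes, alignment 8

64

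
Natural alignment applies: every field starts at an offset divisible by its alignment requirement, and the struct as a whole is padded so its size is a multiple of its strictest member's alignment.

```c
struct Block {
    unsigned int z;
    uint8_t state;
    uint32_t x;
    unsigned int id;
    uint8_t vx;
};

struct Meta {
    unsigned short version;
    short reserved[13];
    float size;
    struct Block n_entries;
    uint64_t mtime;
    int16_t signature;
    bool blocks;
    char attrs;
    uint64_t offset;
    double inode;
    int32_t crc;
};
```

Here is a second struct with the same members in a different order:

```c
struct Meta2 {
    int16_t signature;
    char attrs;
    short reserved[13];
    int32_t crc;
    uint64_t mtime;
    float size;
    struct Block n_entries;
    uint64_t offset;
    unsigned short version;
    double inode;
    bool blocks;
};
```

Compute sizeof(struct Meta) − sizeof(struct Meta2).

-8

Block: z at 0 (size 4, align 4) → ends 4; state at 4 (size 1, align 1) → ends 5; pad 3 to align 4 for x; x at 8 (size 4, align 4) → ends 12; id at 12 (size 4, align 4) → ends 16; vx at 16 (size 1, align 1) → ends 17; tail pad 3 to reach multiple of 4; total 20 bytes, alignment 4
version at 0 (size 2, align 2) → ends 2
reserved at 2 (size 26, align 2) → ends 28
size at 28 (size 4, align 4) → ends 32
n_entries at 32 (size 20, align 4) → ends 52
pad 4 to align 8 for mtime
mtime at 56 (size 8, align 8) → ends 64
signature at 64 (size 2, align 2) → ends 66
blocks at 66 (size 1, align 1) → ends 67
attrs at 67 (size 1, align 1) → ends 68
pad 4 to align 8 for offset
offset at 72 (size 8, align 8) → ends 80
inode at 80 (size 8, align 8) → ends 88
crc at 88 (size 4, align 4) → ends 92
tail pad 4 to reach multiple of 8
total 96 bytes, alignment 8
— Meta2 —
signature at 0 (size 2, align 2) → ends 2
attrs at 2 (size 1, align 1) → ends 3
pad 1 to align 2 for reserved
reserved at 4 (size 26, align 2) → ends 30
pad 2 to align 4 for crc
crc at 32 (size 4, align 4) → ends 36
pad 4 to align 8 for mtime
mtime at 40 (size 8, align 8) → ends 48
size at 48 (size 4, align 4) → ends 52
n_entries at 52 (size 20, align 4) → ends 72
offset at 72 (size 8, align 8) → ends 80
version at 80 (size 2, align 2) → ends 82
pad 6 to align 8 for inode
inode at 88 (size 8, align 8) → ends 96
blocks at 96 (size 1, align 1) → ends 97
tail pad 7 to reach multiple of 8
total 104 bytes, alignment 8
96 − 104 = -8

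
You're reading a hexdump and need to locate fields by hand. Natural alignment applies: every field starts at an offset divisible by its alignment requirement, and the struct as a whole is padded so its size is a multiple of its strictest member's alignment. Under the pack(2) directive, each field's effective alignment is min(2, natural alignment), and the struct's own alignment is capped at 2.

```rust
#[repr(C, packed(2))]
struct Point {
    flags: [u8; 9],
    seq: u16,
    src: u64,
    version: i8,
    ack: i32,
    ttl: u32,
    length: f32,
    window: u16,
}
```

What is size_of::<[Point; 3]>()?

108

0..9  flags  (9B, 1-aligned)
9..10  -- padding (1B)
10..12  seq  (2B, 2-aligned)
12..20  src  (8B, 2-aligned)
20..21  version  (1B, 1-aligned)
21..22  -- padding (1B)
22..26  ack  (4B, 2-aligned)
26..30  ttl  (4B, 2-aligned)
30..34  length  (4B, 2-aligned)
34..36  window  (2B, 2-aligned)
sizeof = 36, alignof = 2
array of 3: 3 × 36 = 108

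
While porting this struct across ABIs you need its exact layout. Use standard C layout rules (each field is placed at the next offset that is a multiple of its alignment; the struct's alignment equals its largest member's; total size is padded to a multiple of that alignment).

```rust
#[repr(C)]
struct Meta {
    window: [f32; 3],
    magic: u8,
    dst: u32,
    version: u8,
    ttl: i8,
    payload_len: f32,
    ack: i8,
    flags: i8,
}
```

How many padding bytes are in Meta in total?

7

0..12  window  (12B, 4-aligned)
12..13  magic  (1B, 1-aligned)
13..16  -- padding (3B)
16..20  dst  (4B, 4-aligned)
20..21  version  (1B, 1-aligned)
21..22  ttl  (1B, 1-aligned)
22..24  -- padding (2B)
24..28  payload_len  (4B, 4-aligned)
28..29  ack  (1B, 1-aligned)
29..30  flags  (1B, 1-aligned)
30..32  -- tail padding (2B)
sizeof = 32, alignof = 4
data bytes 25, size 32 → padding 7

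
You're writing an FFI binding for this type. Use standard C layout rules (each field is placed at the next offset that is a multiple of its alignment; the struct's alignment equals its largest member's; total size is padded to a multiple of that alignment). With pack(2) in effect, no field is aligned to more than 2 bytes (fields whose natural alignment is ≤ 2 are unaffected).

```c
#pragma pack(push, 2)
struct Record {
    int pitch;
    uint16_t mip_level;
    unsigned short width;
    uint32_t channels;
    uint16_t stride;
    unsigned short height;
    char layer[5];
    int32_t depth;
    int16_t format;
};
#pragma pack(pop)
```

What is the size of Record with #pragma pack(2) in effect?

28

0..4  pitch  (4B, 2-aligned)
4..6  mip_level  (2B, 2-aligned)
6..8  width  (2B, 2-aligned)
8..12  channels  (4B, 2-aligned)
12..14  stride  (2B, 2-aligned)
14..16  height  (2B, 2-aligned)
16..21  layer  (5B, 1-aligned)
21..22  -- padding (1B)
22..26  depth  (4B, 2-aligned)
26..28  format  (2B, 2-aligned)
sizeof = 28, alignof = 2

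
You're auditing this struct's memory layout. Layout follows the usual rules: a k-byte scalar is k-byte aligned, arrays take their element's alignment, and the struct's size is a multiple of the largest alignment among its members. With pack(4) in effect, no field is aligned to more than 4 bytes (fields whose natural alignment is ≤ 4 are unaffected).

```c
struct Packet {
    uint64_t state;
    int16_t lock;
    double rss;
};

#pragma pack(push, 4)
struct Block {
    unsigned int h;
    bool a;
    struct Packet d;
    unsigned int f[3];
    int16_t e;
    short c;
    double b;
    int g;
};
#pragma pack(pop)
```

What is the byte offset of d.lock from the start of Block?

Packet: state at 0 (size 8, align 8) → ends 8; lock at 8 (size 2, align 2) → ends 10; pad 6 to align 8 for rss; rss at 16 (size 8, align 8) → ends 24; total 24 bytes, alignment 8
h at 0 (size 4, align 4) → ends 4
a at 4 (size 1, align 1) → ends 5
pad 3 to align 4 for d
d at 8 (size 24, align 4) → ends 32
within Packet: lock at 8
8 + 8 = 16

16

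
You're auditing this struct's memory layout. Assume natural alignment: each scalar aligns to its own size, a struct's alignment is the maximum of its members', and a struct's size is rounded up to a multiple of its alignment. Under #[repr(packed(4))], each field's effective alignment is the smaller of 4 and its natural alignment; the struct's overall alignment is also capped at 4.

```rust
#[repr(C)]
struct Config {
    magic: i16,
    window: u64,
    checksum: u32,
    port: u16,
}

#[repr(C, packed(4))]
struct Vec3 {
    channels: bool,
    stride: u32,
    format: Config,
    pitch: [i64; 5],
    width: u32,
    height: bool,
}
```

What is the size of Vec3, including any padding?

80 bytes

Config: @0: magic [2B, align 2] → 2; +6 pad (align 8); @8: window [8B, align 8] → 16; @16: checksum [4B, align 4] → 20; @20: port [2B, align 2] → 22; +2 tail pad (align 8); size 24, align 8
@0: channels [1B, align 1] → 1
+3 pad (align 4)
@4: stride [4B, align 4] → 8
@8: format [24B, align 4] → 32
@32: pitch [40B, align 4] → 72
@72: width [4B, align 4] → 76
@76: height [1B, align 1] → 77
+3 tail pad (align 4)
size 80, align 4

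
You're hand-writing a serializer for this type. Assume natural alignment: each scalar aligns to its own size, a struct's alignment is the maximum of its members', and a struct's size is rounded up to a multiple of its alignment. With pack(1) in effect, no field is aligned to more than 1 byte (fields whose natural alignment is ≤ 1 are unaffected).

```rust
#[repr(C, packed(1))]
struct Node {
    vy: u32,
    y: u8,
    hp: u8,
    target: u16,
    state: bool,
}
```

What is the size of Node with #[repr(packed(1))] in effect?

0..4  vy  (4B, 1-aligned)
4..5  y  (1B, 1-aligned)
5..6  hp  (1B, 1-aligned)
6..8  target  (2B, 1-aligned)
8..9  state  (1B, 1-aligned)
sizeof = 9, alignof = 1

9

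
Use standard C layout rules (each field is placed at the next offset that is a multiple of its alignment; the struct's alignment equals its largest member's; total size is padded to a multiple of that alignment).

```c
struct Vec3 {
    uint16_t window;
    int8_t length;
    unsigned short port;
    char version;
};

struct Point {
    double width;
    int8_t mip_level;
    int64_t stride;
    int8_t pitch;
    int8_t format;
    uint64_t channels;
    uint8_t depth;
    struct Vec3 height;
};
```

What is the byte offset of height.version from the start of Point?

Vec3: @0: window [2B, align 2] → 2; @2: length [1B, align 1] → 3; +1 pad (align 2); @4: port [2B, align 2] → 6; @6: version [1B, align 1] → 7; +1 tail pad (align 2); size 8, align 2
@0: width [8B, align 8] → 8
@8: mip_level [1B, align 1] → 9
+7 pad (align 8)
@16: stride [8B, align 8] → 24
@24: pitch [1B, align 1] → 25
@25: format [1B, align 1] → 26
+6 pad (align 8)
@32: channels [8B, align 8] → 40
@40: depth [1B, align 1] → 41
+1 pad (align 2)
@42: height [8B, align 2] → 50
within Vec3: version at 6
42 + 6 = 48

48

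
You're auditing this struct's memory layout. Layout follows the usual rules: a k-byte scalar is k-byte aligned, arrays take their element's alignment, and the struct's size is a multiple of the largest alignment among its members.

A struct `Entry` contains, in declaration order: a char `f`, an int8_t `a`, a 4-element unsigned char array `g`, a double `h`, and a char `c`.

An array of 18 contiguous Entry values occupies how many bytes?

432

0..1  f  (1B, 1-aligned)
1..2  a  (1B, 1-aligned)
2..6  g  (4B, 1-aligned)
6..8  -- padding (2B)
8..16  h  (8B, 8-aligned)
16..17  c  (1B, 1-aligned)
17..24  -- tail padding (7B)
sizeof = 24, alignof = 8
array of 18: 18 × 24 = 432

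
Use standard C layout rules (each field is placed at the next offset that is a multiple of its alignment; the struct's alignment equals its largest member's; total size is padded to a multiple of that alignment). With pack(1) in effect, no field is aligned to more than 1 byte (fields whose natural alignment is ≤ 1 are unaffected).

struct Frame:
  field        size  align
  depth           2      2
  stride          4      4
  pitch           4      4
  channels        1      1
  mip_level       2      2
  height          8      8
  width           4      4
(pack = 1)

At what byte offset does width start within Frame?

0..2  depth  (2B, 1-aligned)
2..6  stride  (4B, 1-aligned)
6..10  pitch  (4B, 1-aligned)
10..11  channels  (1B, 1-aligned)
11..13  mip_level  (2B, 1-aligned)
13..21  height  (8B, 1-aligned)
21..25  width  (4B, 1-aligned)

21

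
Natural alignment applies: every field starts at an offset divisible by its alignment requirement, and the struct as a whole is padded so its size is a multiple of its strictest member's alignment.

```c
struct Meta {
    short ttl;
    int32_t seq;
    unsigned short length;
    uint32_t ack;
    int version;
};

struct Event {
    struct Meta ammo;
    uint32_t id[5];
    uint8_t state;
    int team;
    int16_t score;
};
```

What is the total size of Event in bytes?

52 bytes

Meta: ttl at 0 (size 2, align 2) → ends 2; pad 2 to align 4 for seq; seq at 4 (size 4, align 4) → ends 8; length at 8 (size 2, align 2) → ends 10; pad 2 to align 4 for ack; ack at 12 (size 4, align 4) → ends 16; version at 16 (size 4, align 4) → ends 20; total 20 bytes, alignment 4
ammo at 0 (size 20, align 4) → ends 20
id at 20 (size 20, align 4) → ends 40
state at 40 (size 1, align 1) → ends 41
pad 3 to align 4 for team
team at 44 (size 4, align 4) → ends 48
score at 48 (size 2, align 2) → ends 50
tail pad 2 to reach multiple of 4
total 52 bytes, alignment 4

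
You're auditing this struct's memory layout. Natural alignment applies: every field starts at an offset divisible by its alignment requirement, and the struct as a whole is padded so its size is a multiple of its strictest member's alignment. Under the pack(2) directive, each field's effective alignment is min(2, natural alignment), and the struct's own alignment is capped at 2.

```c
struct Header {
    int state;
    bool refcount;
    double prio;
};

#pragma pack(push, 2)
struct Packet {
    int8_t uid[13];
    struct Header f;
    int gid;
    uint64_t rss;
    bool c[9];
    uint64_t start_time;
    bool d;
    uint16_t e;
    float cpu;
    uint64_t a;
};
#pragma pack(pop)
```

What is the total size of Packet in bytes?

76

Header: state at 0 (size 4, align 4) → ends 4; refcount at 4 (size 1, align 1) → ends 5; pad 3 to align 8 for prio; prio at 8 (size 8, align 8) → ends 16; total 16 bytes, alignment 8
uid at 0 (size 13, align 1) → ends 13
pad 1 to align 2 for f
f at 14 (size 16, align 2) → ends 30
gid at 30 (size 4, align 2) → ends 34
rss at 34 (size 8, align 2) → ends 42
c at 42 (size 9, align 1) → ends 51
pad 1 to align 2 for start_time
start_time at 52 (size 8, align 2) → ends 60
d at 60 (size 1, align 1) → ends 61
pad 1 to align 2 for e
e at 62 (size 2, align 2) → ends 64
cpu at 64 (size 4, align 2) → ends 68
a at 68 (size 8, align 2) → ends 76
total 76 bytes, alignment 2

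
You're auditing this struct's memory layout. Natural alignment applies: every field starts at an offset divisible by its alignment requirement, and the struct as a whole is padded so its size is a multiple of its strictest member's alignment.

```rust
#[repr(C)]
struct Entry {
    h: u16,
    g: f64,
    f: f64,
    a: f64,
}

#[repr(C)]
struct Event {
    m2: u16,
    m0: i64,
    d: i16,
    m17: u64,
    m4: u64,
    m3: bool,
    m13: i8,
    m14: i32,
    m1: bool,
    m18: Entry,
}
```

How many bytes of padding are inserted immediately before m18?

Entry: h at 0 (size 2, align 2) → ends 2; pad 6 to align 8 for g; g at 8 (size 8, align 8) → ends 16; f at 16 (size 8, align 8) → ends 24; a at 24 (size 8, align 8) → ends 32; total 32 bytes, alignment 8
m2 at 0 (size 2, align 2) → ends 2
pad 6 to align 8 for m0
m0 at 8 (size 8, align 8) → ends 16
d at 16 (size 2, align 2) → ends 18
pad 6 to align 8 for m17
m17 at 24 (size 8, align 8) → ends 32
m4 at 32 (size 8, align 8) → ends 40
m3 at 40 (size 1, align 1) → ends 41
m13 at 41 (size 1, align 1) → ends 42
pad 2 to align 4 for m14
m14 at 44 (size 4, align 4) → ends 48
m1 at 48 (size 1, align 1) → ends 49
pad 7 to align 8 for m18
m18 at 56 (size 32, align 8) → ends 88

7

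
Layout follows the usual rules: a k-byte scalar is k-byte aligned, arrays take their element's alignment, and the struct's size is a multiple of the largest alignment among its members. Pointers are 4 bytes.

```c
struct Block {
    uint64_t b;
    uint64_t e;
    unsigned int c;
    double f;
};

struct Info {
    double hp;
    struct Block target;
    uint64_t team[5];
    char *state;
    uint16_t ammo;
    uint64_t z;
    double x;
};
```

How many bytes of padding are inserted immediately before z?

2

Block: @0: b [8B, align 8] → 8; @8: e [8B, align 8] → 16; @16: c [4B, align 4] → 20; +4 pad (align 8); @24: f [8B, align 8] → 32; size 32, align 8
@0: hp [8B, align 8] → 8
@8: target [32B, align 8] → 40
@40: team [40B, align 8] → 80
@80: state [4B, align 4] → 84
@84: ammo [2B, align 2] → 86
+2 pad (align 8)
@88: z [8B, align 8] → 96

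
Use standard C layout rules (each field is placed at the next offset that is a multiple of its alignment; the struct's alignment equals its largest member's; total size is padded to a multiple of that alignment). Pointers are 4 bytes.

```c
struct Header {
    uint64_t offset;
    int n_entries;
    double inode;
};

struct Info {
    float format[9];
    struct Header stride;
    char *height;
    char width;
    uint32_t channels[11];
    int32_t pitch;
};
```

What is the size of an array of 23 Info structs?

Header: @0: offset [8B, align 8] → 8; @8: n_entries [4B, align 4] → 12; +4 pad (align 8); @16: inode [8B, align 8] → 24; size 24, align 8
@0: format [36B, align 4] → 36
+4 pad (align 8)
@40: stride [24B, align 8] → 64
@64: height [4B, align 4] → 68
@68: width [1B, align 1] → 69
+3 pad (align 4)
@72: channels [44B, align 4] → 116
@116: pitch [4B, align 4] → 120
size 120, align 8
array of 23: 23 × 120 = 2760

2760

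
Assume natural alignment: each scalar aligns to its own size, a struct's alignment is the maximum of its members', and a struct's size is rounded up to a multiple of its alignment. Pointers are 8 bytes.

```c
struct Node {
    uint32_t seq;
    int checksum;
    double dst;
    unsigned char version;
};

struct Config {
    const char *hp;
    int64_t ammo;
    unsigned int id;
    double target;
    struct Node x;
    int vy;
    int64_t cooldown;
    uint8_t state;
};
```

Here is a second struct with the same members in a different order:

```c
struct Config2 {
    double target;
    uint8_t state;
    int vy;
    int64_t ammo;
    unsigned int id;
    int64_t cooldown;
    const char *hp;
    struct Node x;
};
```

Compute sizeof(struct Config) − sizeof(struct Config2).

Node: @0: seq [4B, align 4] → 4; @4: checksum [4B, align 4] → 8; @8: dst [8B, align 8] → 16; @16: version [1B, align 1] → 17; +7 tail pad (align 8); size 24, align 8
@0: hp [8B, align 8] → 8
@8: ammo [8B, align 8] → 16
@16: id [4B, align 4] → 20
+4 pad (align 8)
@24: target [8B, align 8] → 32
@32: x [24B, align 8] → 56
@56: vy [4B, align 4] → 60
+4 pad (align 8)
@64: cooldown [8B, align 8] → 72
@72: state [1B, align 1] → 73
+7 tail pad (align 8)
size 80, align 8
— Config2 —
@0: target [8B, align 8] → 8
@8: state [1B, align 1] → 9
+3 pad (align 4)
@12: vy [4B, align 4] → 16
@16: ammo [8B, align 8] → 24
@24: id [4B, align 4] → 28
+4 pad (align 8)
@32: cooldown [8B, align 8] → 40
@40: hp [8B, align 8] → 48
@48: x [24B, align 8] → 72
size 72, align 8
80 − 72 = 8

8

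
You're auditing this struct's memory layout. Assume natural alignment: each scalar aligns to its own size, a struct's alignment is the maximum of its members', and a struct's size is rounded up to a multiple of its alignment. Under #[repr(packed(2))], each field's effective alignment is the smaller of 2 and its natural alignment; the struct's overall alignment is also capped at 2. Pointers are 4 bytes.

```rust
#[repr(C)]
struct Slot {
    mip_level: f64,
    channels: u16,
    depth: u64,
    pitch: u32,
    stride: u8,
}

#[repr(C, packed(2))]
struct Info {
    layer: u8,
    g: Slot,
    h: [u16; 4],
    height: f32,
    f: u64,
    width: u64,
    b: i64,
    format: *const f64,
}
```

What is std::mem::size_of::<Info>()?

Slot: @0: mip_level [8B, align 8] → 8; @8: channels [2B, align 2] → 10; +6 pad (align 8); @16: depth [8B, align 8] → 24; @24: pitch [4B, align 4] → 28; @28: stride [1B, align 1] → 29; +3 tail pad (align 8); size 32, align 8
@0: layer [1B, align 1] → 1
+1 pad (align 2)
@2: g [32B, align 2] → 34
@34: h [8B, align 2] → 42
@42: height [4B, align 2] → 46
@46: f [8B, align 2] → 54
@54: width [8B, align 2] → 62
@62: b [8B, align 2] → 70
@70: format [4B, align 2] → 74
size 74, align 2

74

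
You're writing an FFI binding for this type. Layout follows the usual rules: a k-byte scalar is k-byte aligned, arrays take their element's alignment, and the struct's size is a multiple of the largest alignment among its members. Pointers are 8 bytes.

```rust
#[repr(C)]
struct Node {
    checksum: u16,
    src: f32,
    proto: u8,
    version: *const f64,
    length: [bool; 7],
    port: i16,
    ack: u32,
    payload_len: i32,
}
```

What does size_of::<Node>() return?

@0: checksum [2B, align 2] → 2
+2 pad (align 4)
@4: src [4B, align 4] → 8
@8: proto [1B, align 1] → 9
+7 pad (align 8)
@16: version [8B, align 8] → 24
@24: length [7B, align 1] → 31
+1 pad (align 2)
@32: port [2B, align 2] → 34
+2 pad (align 4)
@36: ack [4B, align 4] → 40
@40: payload_len [4B, align 4] → 44
+4 tail pad (align 8)
size 48, align 8

48 bytes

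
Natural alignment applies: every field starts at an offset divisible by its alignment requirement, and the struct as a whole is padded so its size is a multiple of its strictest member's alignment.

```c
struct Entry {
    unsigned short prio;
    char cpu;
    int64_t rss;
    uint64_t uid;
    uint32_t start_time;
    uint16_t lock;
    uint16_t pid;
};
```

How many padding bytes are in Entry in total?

@0: prio [2B, align 2] → 2
@2: cpu [1B, align 1] → 3
+5 pad (align 8)
@8: rss [8B, align 8] → 16
@16: uid [8B, align 8] → 24
@24: start_time [4B, align 4] → 28
@28: lock [2B, align 2] → 30
@30: pid [2B, align 2] → 32
size 32, align 8
data bytes 27, size 32 → padding 5

5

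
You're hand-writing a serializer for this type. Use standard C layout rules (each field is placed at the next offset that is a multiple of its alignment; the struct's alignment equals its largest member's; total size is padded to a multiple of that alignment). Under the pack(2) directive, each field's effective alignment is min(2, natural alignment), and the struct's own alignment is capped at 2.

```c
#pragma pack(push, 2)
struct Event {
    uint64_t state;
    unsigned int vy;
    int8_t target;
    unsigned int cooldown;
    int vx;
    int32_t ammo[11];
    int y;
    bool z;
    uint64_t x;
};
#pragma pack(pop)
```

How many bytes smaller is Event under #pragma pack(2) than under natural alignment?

natural layout:
  state at 0 (size 8, align 8) → ends 8
  vy at 8 (size 4, align 4) → ends 12
  target at 12 (size 1, align 1) → ends 13
  pad 3 to align 4 for cooldown
  cooldown at 16 (size 4, align 4) → ends 20
  vx at 20 (size 4, align 4) → ends 24
  ammo at 24 (size 44, align 4) → ends 68
  y at 68 (size 4, align 4) → ends 72
  z at 72 (size 1, align 1) → ends 73
  pad 7 to align 8 for x
  x at 80 (size 8, align 8) → ends 88
  total 88 bytes, alignment 8
packed(2) layout:
  state at 0 (size 8, align 2) → ends 8
  vy at 8 (size 4, align 2) → ends 12
  target at 12 (size 1, align 1) → ends 13
  pad 1 to align 2 for cooldown
  cooldown at 14 (size 4, align 2) → ends 18
  vx at 18 (size 4, align 2) → ends 22
  ammo at 22 (size 44, align 2) → ends 66
  y at 66 (size 4, align 2) → ends 70
  z at 70 (size 1, align 1) → ends 71
  pad 1 to align 2 for x
  x at 72 (size 8, align 2) → ends 80
  total 80 bytes, alignment 2
88 − 80 = 8

8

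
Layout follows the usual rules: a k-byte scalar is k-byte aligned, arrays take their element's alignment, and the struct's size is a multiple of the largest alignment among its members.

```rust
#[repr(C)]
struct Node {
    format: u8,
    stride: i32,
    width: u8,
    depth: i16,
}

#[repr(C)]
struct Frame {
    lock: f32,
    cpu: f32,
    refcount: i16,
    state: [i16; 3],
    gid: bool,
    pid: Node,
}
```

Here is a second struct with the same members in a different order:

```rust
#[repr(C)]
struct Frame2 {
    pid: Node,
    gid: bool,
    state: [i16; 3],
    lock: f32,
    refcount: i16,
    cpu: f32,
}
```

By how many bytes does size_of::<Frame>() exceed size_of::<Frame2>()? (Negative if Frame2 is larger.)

Node: 0..1  format  (1B, 1-aligned); 1..4  -- padding (3B); 4..8  stride  (4B, 4-aligned); 8..9  width  (1B, 1-aligned); 9..10  -- padding (1B); 10..12  depth  (2B, 2-aligned); sizeof = 12, alignof = 4
0..4  lock  (4B, 4-aligned)
4..8  cpu  (4B, 4-aligned)
8..10  refcount  (2B, 2-aligned)
10..16  state  (6B, 2-aligned)
16..17  gid  (1B, 1-aligned)
17..20  -- padding (3B)
20..32  pid  (12B, 4-aligned)
sizeof = 32, alignof = 4
— Frame2 —
0..12  pid  (12B, 4-aligned)
12..13  gid  (1B, 1-aligned)
13..14  -- padding (1B)
14..20  state  (6B, 2-aligned)
20..24  lock  (4B, 4-aligned)
24..26  refcount  (2B, 2-aligned)
26..28  -- padding (2B)
28..32  cpu  (4B, 4-aligned)
sizeof = 32, alignof = 4
32 − 32 = 0

0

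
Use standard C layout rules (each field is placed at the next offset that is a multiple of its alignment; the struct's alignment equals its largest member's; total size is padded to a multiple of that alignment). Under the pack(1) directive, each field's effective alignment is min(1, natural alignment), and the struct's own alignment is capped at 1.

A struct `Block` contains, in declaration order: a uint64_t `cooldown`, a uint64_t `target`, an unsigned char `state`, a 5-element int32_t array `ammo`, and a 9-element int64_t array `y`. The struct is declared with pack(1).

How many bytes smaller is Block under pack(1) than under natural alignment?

natural layout:
  cooldown at 0 (size 8, align 8) → ends 8
  target at 8 (size 8, align 8) → ends 16
  state at 16 (size 1, align 1) → ends 17
  pad 3 to align 4 for ammo
  ammo at 20 (size 20, align 4) → ends 40
  y at 40 (size 72, align 8) → ends 112
  total 112 bytes, alignment 8
packed(1) layout:
  cooldown at 0 (size 8, align 1) → ends 8
  target at 8 (size 8, align 1) → ends 16
  state at 16 (size 1, align 1) → ends 17
  ammo at 17 (size 20, align 1) → ends 37
  y at 37 (size 72, align 1) → ends 109
  total 109 bytes, alignment 1
112 − 109 = 3

3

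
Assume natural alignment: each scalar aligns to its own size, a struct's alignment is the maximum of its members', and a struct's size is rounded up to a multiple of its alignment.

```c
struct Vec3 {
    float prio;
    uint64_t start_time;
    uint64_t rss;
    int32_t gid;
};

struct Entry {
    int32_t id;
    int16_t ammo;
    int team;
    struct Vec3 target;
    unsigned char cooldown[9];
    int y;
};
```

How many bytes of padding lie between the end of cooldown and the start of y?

3

Vec3: 0..4  prio  (4B, 4-aligned); 4..8  -- padding (4B); 8..16  start_time  (8B, 8-aligned); 16..24  rss  (8B, 8-aligned); 24..28  gid  (4B, 4-aligned); 28..32  -- tail padding (4B); sizeof = 32, alignof = 8
0..4  id  (4B, 4-aligned)
4..6  ammo  (2B, 2-aligned)
6..8  -- padding (2B)
8..12  team  (4B, 4-aligned)
12..16  -- padding (4B)
16..48  target  (32B, 8-aligned)
48..57  cooldown  (9B, 1-aligned)
57..60  -- padding (3B)
60..64  y  (4B, 4-aligned)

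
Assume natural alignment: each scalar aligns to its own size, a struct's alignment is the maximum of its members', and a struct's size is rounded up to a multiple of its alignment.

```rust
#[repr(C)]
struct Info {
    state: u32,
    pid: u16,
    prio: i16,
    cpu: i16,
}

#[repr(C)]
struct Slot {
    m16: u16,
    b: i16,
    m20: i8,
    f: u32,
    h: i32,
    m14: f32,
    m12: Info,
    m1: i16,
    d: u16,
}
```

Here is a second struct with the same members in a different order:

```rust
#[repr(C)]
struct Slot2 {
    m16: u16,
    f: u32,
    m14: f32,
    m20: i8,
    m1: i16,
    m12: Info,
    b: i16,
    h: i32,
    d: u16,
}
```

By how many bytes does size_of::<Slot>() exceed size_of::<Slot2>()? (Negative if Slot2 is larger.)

Info: @0: state [4B, align 4] → 4; @4: pid [2B, align 2] → 6; @6: prio [2B, align 2] → 8; @8: cpu [2B, align 2] → 10; +2 tail pad (align 4); size 12, align 4
@0: m16 [2B, align 2] → 2
@2: b [2B, align 2] → 4
@4: m20 [1B, align 1] → 5
+3 pad (align 4)
@8: f [4B, align 4] → 12
@12: h [4B, align 4] → 16
@16: m14 [4B, align 4] → 20
@20: m12 [12B, align 4] → 32
@32: m1 [2B, align 2] → 34
@34: d [2B, align 2] → 36
size 36, align 4
— Slot2 —
@0: m16 [2B, align 2] → 2
+2 pad (align 4)
@4: f [4B, align 4] → 8
@8: m14 [4B, align 4] → 12
@12: m20 [1B, align 1] → 13
+1 pad (align 2)
@14: m1 [2B, align 2] → 16
@16: m12 [12B, align 4] → 28
@28: b [2B, align 2] → 30
+2 pad (align 4)
@32: h [4B, align 4] → 36
@36: d [2B, align 2] → 38
+2 tail pad (align 4)
size 40, align 4
36 − 40 = -4

-4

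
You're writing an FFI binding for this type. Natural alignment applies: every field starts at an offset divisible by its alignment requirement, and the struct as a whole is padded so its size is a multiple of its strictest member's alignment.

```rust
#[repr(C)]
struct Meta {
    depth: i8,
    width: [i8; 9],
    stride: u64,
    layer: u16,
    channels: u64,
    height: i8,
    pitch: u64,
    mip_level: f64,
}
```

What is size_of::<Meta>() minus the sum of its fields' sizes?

depth at 0 (size 1, align 1) → ends 1
width at 1 (size 9, align 1) → ends 10
pad 6 to align 8 for stride
stride at 16 (size 8, align 8) → ends 24
layer at 24 (size 2, align 2) → ends 26
pad 6 to align 8 for channels
channels at 32 (size 8, align 8) → ends 40
height at 40 (size 1, align 1) → ends 41
pad 7 to align 8 for pitch
pitch at 48 (size 8, align 8) → ends 56
mip_level at 56 (size 8, align 8) → ends 64
total 64 bytes, alignment 8
data bytes 45, size 64 → padding 19

19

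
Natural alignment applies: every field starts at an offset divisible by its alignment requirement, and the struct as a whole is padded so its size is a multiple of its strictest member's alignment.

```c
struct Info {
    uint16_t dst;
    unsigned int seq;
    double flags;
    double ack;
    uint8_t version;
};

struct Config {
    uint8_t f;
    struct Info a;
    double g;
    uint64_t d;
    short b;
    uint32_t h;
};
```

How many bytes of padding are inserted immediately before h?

Info: @0: dst [2B, align 2] → 2; +2 pad (align 4); @4: seq [4B, align 4] → 8; @8: flags [8B, align 8] → 16; @16: ack [8B, align 8] → 24; @24: version [1B, align 1] → 25; +7 tail pad (align 8); size 32, align 8
@0: f [1B, align 1] → 1
+7 pad (align 8)
@8: a [32B, align 8] → 40
@40: g [8B, align 8] → 48
@48: d [8B, align 8] → 56
@56: b [2B, align 2] → 58
+2 pad (align 4)
@60: h [4B, align 4] → 64

2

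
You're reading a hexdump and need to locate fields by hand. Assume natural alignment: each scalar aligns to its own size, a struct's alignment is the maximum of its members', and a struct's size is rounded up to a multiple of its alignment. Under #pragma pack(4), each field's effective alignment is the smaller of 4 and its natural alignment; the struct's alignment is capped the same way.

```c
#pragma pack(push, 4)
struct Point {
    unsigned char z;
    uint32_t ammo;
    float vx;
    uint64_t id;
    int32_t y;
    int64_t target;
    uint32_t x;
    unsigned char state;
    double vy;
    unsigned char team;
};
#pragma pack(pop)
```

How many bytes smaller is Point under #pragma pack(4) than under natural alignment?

12

natural layout:
  z at 0 (size 1, align 1) → ends 1
  pad 3 to align 4 for ammo
  ammo at 4 (size 4, align 4) → ends 8
  vx at 8 (size 4, align 4) → ends 12
  pad 4 to align 8 for id
  id at 16 (size 8, align 8) → ends 24
  y at 24 (size 4, align 4) → ends 28
  pad 4 to align 8 for target
  target at 32 (size 8, align 8) → ends 40
  x at 40 (size 4, align 4) → ends 44
  state at 44 (size 1, align 1) → ends 45
  pad 3 to align 8 for vy
  vy at 48 (size 8, align 8) → ends 56
  team at 56 (size 1, align 1) → ends 57
  tail pad 7 to reach multiple of 8
  total 64 bytes, alignment 8
packed(4) layout:
  z at 0 (size 1, align 1) → ends 1
  pad 3 to align 4 for ammo
  ammo at 4 (size 4, align 4) → ends 8
  vx at 8 (size 4, align 4) → ends 12
  id at 12 (size 8, align 4) → ends 20
  y at 20 (size 4, align 4) → ends 24
  target at 24 (size 8, align 4) → ends 32
  x at 32 (size 4, align 4) → ends 36
  state at 36 (size 1, align 1) → ends 37
  pad 3 to align 4 for vy
  vy at 40 (size 8, align 4) → ends 48
  team at 48 (size 1, align 1) → ends 49
  tail pad 3 to reach multiple of 4
  total 52 bytes, alignment 4
64 − 52 = 12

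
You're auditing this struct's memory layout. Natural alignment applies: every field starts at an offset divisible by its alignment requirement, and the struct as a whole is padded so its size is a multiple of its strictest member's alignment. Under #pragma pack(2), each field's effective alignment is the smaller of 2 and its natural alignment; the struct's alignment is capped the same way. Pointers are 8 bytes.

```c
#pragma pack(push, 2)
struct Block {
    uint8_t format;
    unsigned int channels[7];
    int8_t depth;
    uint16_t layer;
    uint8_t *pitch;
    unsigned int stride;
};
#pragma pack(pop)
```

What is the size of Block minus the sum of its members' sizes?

2

0..1  format  (1B, 1-aligned)
1..2  -- padding (1B)
2..30  channels  (28B, 2-aligned)
30..31  depth  (1B, 1-aligned)
31..32  -- padding (1B)
32..34  layer  (2B, 2-aligned)
34..42  pitch  (8B, 2-aligned)
42..46  stride  (4B, 2-aligned)
sizeof = 46, alignof = 2
data bytes 44, size 46 → padding 2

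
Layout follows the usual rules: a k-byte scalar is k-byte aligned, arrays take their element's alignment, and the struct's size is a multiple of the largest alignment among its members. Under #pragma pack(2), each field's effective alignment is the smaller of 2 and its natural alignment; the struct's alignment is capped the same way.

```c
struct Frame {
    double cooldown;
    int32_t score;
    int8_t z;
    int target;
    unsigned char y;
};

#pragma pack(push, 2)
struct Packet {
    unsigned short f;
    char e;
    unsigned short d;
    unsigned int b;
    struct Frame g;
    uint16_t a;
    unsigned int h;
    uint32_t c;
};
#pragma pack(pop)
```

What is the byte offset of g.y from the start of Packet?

30

Frame: @0: cooldown [8B, align 8] → 8; @8: score [4B, align 4] → 12; @12: z [1B, align 1] → 13; +3 pad (align 4); @16: target [4B, align 4] → 20; @20: y [1B, align 1] → 21; +3 tail pad (align 8); size 24, align 8
@0: f [2B, align 2] → 2
@2: e [1B, align 1] → 3
+1 pad (align 2)
@4: d [2B, align 2] → 6
@6: b [4B, align 2] → 10
@10: g [24B, align 2] → 34
within Frame: y at 20
10 + 20 = 30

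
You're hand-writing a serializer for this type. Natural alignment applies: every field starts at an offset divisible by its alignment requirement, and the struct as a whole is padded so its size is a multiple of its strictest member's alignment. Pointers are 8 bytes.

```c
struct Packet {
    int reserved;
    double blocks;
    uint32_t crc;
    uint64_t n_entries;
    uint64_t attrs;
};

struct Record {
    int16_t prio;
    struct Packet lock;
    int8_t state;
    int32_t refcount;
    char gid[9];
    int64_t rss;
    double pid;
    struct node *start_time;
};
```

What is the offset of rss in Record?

72

Packet: reserved at 0 (size 4, align 4) → ends 4; pad 4 to align 8 for blocks; blocks at 8 (size 8, align 8) → ends 16; crc at 16 (size 4, align 4) → ends 20; pad 4 to align 8 for n_entries; n_entries at 24 (size 8, align 8) → ends 32; attrs at 32 (size 8, align 8) → ends 40; total 40 bytes, alignment 8
prio at 0 (size 2, align 2) → ends 2
pad 6 to align 8 for lock
lock at 8 (size 40, align 8) → ends 48
state at 48 (size 1, align 1) → ends 49
pad 3 to align 4 for refcount
refcount at 52 (size 4, align 4) → ends 56
gid at 56 (size 9, align 1) → ends 65
pad 7 to align 8 for rss
rss at 72 (size 8, align 8) → ends 80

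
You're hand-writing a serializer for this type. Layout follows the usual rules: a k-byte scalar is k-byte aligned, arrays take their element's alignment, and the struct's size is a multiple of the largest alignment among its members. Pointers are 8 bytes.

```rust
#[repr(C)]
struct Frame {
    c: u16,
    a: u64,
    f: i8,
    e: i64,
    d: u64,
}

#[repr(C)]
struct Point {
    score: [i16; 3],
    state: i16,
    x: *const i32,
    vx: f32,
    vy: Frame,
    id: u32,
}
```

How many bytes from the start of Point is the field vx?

16

Frame: c at 0 (size 2, align 2) → ends 2; pad 6 to align 8 for a; a at 8 (size 8, align 8) → ends 16; f at 16 (size 1, align 1) → ends 17; pad 7 to align 8 for e; e at 24 (size 8, align 8) → ends 32; d at 32 (size 8, align 8) → ends 40; total 40 bytes, alignment 8
score at 0 (size 6, align 2) → ends 6
state at 6 (size 2, align 2) → ends 8
x at 8 (size 8, align 8) → ends 16
vx at 16 (size 4, align 4) → ends 20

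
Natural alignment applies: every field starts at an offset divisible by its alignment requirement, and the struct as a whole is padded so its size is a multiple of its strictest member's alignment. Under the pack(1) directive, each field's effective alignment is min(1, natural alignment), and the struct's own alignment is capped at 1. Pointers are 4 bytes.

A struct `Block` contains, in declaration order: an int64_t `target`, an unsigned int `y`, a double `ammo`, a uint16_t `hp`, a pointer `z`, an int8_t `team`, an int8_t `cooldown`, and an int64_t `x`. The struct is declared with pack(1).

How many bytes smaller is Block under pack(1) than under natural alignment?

12

natural layout:
  @0: target [8B, align 8] → 8
  @8: y [4B, align 4] → 12
  +4 pad (align 8)
  @16: ammo [8B, align 8] → 24
  @24: hp [2B, align 2] → 26
  +2 pad (align 4)
  @28: z [4B, align 4] → 32
  @32: team [1B, align 1] → 33
  @33: cooldown [1B, align 1] → 34
  +6 pad (align 8)
  @40: x [8B, align 8] → 48
  size 48, align 8
packed(1) layout:
  @0: target [8B, align 1] → 8
  @8: y [4B, align 1] → 12
  @12: ammo [8B, align 1] → 20
  @20: hp [2B, align 1] → 22
  @22: z [4B, align 1] → 26
  @26: team [1B, align 1] → 27
  @27: cooldown [1B, align 1] → 28
  @28: x [8B, align 1] → 36
  size 36, align 1
48 − 36 = 12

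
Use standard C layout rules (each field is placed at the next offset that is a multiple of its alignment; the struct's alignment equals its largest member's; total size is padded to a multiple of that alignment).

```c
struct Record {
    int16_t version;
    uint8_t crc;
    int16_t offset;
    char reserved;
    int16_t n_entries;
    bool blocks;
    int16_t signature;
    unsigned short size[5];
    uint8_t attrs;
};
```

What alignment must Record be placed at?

member alignments: version=2, crc=1, offset=2, reserved=1, n_entries=2, blocks=1, signature=2, size=2, attrs=1
max = 2

2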